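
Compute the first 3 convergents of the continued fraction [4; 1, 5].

Using the convergent recurrence p_i = a_i*p_{i-1} + p_{i-2}, q_i = a_i*q_{i-1} + q_{i-2} with p_{-2}=0, p_{-1}=1, q_{-2}=1, q_{-1}=0:
  i=0: a_0=4, p_0 = 4*1 + 0 = 4, q_0 = 4*0 + 1 = 1.
  i=1: a_1=1, p_1 = 1*4 + 1 = 5, q_1 = 1*1 + 0 = 1.
  i=2: a_2=5, p_2 = 5*5 + 4 = 29, q_2 = 5*1 + 1 = 6.

4/1, 5/1, 29/6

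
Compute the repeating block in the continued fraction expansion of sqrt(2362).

[48; (1, 1, 1, 1, 96)]

Write x_i = (sqrt(2362) + m_i)/d_i with (m_0, d_0) = (0, 1). a_0 = floor(sqrt(2362)) = 48, since 48^2 = 2304 <= 2362 < 2401 = 49^2.
Iterate m_{i+1} = d_i*a_i - m_i, d_{i+1} = (2362 - m_{i+1}^2)/d_i, a_{i+1} = floor((a_0 + m_{i+1})/d_{i+1}):
  m_1 = 1*48 - 0 = 48, d_1 = (2362 - 48^2)/1 = 58/1 = 58, a_1 = floor((48 + 48)/58) = 1.
  m_2 = 58*1 - 48 = 10, d_2 = (2362 - 10^2)/58 = 2262/58 = 39, a_2 = floor((48 + 10)/39) = 1.
  m_3 = 39*1 - 10 = 29, d_3 = (2362 - 29^2)/39 = 1521/39 = 39, a_3 = floor((48 + 29)/39) = 1.
  m_4 = 39*1 - 29 = 10, d_4 = (2362 - 10^2)/39 = 2262/39 = 58, a_4 = floor((48 + 10)/58) = 1.
  m_5 = 58*1 - 10 = 48, d_5 = (2362 - 48^2)/58 = 58/58 = 1, a_5 = floor((48 + 48)/1) = 96.
  m_6 = 1*96 - 48 = 48, d_6 = (2362 - 48^2)/1 = 58/1 = 58: (m_6, d_6) = (m_1, d_1) = (48, 58), so from here the quotients repeat a_1, ..., a_5; the period length is 5.
Hence the expansion of sqrt(2362) is a_0 = 48 followed by the repeating block 1, 1, 1, 1, 96 (period 5).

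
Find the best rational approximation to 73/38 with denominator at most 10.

Expand x = 73/38 as a continued fraction with the Euclidean algorithm:
  73 = 1*38 + 35, so a_0 = 1.
  38 = 1*35 + 3, so a_1 = 1.
  35 = 11*3 + 2, so a_2 = 11.
  3 = 1*2 + 1, so a_3 = 1.
  2 = 2*1 + 0, so a_4 = 2.
so x = [1; 1, 11, 1, 2].
Convergents (p_i = a_i*p_{i-1} + p_{i-2}, q_i = a_i*q_{i-1} + q_{i-2} with p_{-2}=0, p_{-1}=1, q_{-2}=1, q_{-1}=0), until the denominator exceeds 10:
  i=0: a_0=1, p_0 = 1*1 + 0 = 1, q_0 = 1*0 + 1 = 1.
  i=1: a_1=1, p_1 = 1*1 + 1 = 2, q_1 = 1*1 + 0 = 1.
  i=2: a_2=11, p_2 = 11*2 + 1 = 23, q_2 = 11*1 + 1 = 12.
q_2 = 12 > 10, so the last convergent with denominator <= 10 is p_1/q_1 = 2/1.
The closest fraction with denominator <= 10 is either p_1/q_1 or the intermediate fraction (k*p_1 + p_0)/(k*q_1 + q_0) with the largest k >= 1 whose denominator stays <= 10; these approach x as k grows, and every other convergent or intermediate fraction in range is farther away.
Largest k: floor((10 - q_0)/q_1) = floor((10 - 1)/1) = 9.
That gives (9*2 + 1)/(9*1 + 1) = 19/10.
Compare the errors: |x - 2/1| = |73*1 - 2*38|/(38*1) = 3/38, and |x - 19/10| = |73*10 - 19*38|/(38*10) = 8/380.
Cross-multiplying, 8*38 = 304 < 1140 = 3*380, so 8/380 is smaller: the intermediate fraction 19/10 is closer to x than 2/1.

19/10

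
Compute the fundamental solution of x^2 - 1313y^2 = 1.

First expand sqrt(1313) as a continued fraction. With x_i = (sqrt(1313) + m_i)/d_i and (m_0, d_0) = (0, 1): a_0 = floor(sqrt(1313)) = 36, since 36^2 = 1296 <= 1313 < 1369 = 37^2.
Iterate m_{i+1} = d_i*a_i - m_i, d_{i+1} = (1313 - m_{i+1}^2)/d_i, a_{i+1} = floor((a_0 + m_{i+1})/d_{i+1}):
  m_1 = 1*36 - 0 = 36, d_1 = (1313 - 36^2)/1 = 17/1 = 17, a_1 = floor((36 + 36)/17) = 4.
  m_2 = 17*4 - 36 = 32, d_2 = (1313 - 32^2)/17 = 289/17 = 17, a_2 = floor((36 + 32)/17) = 4.
  m_3 = 17*4 - 32 = 36, d_3 = (1313 - 36^2)/17 = 17/17 = 1, a_3 = floor((36 + 36)/1) = 72.
  m_4 = 1*72 - 36 = 36, d_4 = (1313 - 36^2)/1 = 17/1 = 17: (m_4, d_4) = (m_1, d_1) = (36, 17), so from here the quotients repeat a_1, ..., a_3; the period length is 3.
So sqrt(1313) = [36; (4, 4, 72)] with period length k = 3.
k is odd, so (p_{k-1}, q_{k-1}) only solves x^2 - 1313y^2 = -1 and the fundamental solution of x^2 - 1313y^2 = 1 is (p_{2k-1}, q_{2k-1}) = (p_5, q_5); compute convergents through index 5, running through the period twice.
Convergents (p_i = a_i*p_{i-1} + p_{i-2}, q_i = a_i*q_{i-1} + q_{i-2} with p_{-2}=0, p_{-1}=1, q_{-2}=1, q_{-1}=0):
  i=0: a_0=36, p_0 = 36*1 + 0 = 36, q_0 = 36*0 + 1 = 1.
  i=1: a_1=4, p_1 = 4*36 + 1 = 145, q_1 = 4*1 + 0 = 4.
  i=2: a_2=4, p_2 = 4*145 + 36 = 616, q_2 = 4*4 + 1 = 17.
  i=3: a_3=72, p_3 = 72*616 + 145 = 44497, q_3 = 72*17 + 4 = 1228.
  i=4: a_4=4, p_4 = 4*44497 + 616 = 178604, q_4 = 4*1228 + 17 = 4929.
  i=5: a_5=4, p_5 = 4*178604 + 44497 = 758913, q_5 = 4*4929 + 1228 = 20944.
Indeed p_2^2 - 1313*q_2^2 = 379456 - 379457 = -1, not +1.
Check: 758913^2 - 1313*20944^2 = 575948941569 - 575948941568 = 1, so (x, y) = (758913, 20944) solves the equation, and by the theorem it is the least positive solution.

(x, y) = (758913, 20944)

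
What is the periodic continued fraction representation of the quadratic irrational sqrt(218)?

[14; (1, 3, 3, 1, 28)]

Write x_i = (sqrt(218) + m_i)/d_i with (m_0, d_0) = (0, 1). a_0 = floor(sqrt(218)) = 14, since 14^2 = 196 <= 218 < 225 = 15^2.
Iterate m_{i+1} = d_i*a_i - m_i, d_{i+1} = (218 - m_{i+1}^2)/d_i, a_{i+1} = floor((a_0 + m_{i+1})/d_{i+1}):
  m_1 = 1*14 - 0 = 14, d_1 = (218 - 14^2)/1 = 22/1 = 22, a_1 = floor((14 + 14)/22) = 1.
  m_2 = 22*1 - 14 = 8, d_2 = (218 - 8^2)/22 = 154/22 = 7, a_2 = floor((14 + 8)/7) = 3.
  m_3 = 7*3 - 8 = 13, d_3 = (218 - 13^2)/7 = 49/7 = 7, a_3 = floor((14 + 13)/7) = 3.
  m_4 = 7*3 - 13 = 8, d_4 = (218 - 8^2)/7 = 154/7 = 22, a_4 = floor((14 + 8)/22) = 1.
  m_5 = 22*1 - 8 = 14, d_5 = (218 - 14^2)/22 = 22/22 = 1, a_5 = floor((14 + 14)/1) = 28.
  m_6 = 1*28 - 14 = 14, d_6 = (218 - 14^2)/1 = 22/1 = 22: (m_6, d_6) = (m_1, d_1) = (14, 22), so from here the quotients repeat a_1, ..., a_5; the period length is 5.
Hence the expansion of sqrt(218) is a_0 = 14 followed by the repeating block 1, 3, 3, 1, 28 (period 5).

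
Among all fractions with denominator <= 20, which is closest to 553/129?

Expand x = 553/129 as a continued fraction with the Euclidean algorithm:
  553 = 4*129 + 37, so a_0 = 4.
  129 = 3*37 + 18, so a_1 = 3.
  37 = 2*18 + 1, so a_2 = 2.
  18 = 18*1 + 0, so a_3 = 18.
so x = [4; 3, 2, 18].
Convergents (p_i = a_i*p_{i-1} + p_{i-2}, q_i = a_i*q_{i-1} + q_{i-2} with p_{-2}=0, p_{-1}=1, q_{-2}=1, q_{-1}=0), until the denominator exceeds 20:
  i=0: a_0=4, p_0 = 4*1 + 0 = 4, q_0 = 4*0 + 1 = 1.
  i=1: a_1=3, p_1 = 3*4 + 1 = 13, q_1 = 3*1 + 0 = 3.
  i=2: a_2=2, p_2 = 2*13 + 4 = 30, q_2 = 2*3 + 1 = 7.
  i=3: a_3=18, p_3 = 18*30 + 13 = 553, q_3 = 18*7 + 3 = 129.
q_3 = 129 > 20, so the last convergent with denominator <= 20 is p_2/q_2 = 30/7.
The closest fraction with denominator <= 20 is either p_2/q_2 or the intermediate fraction (k*p_2 + p_1)/(k*q_2 + q_1) with the largest k >= 1 whose denominator stays <= 20; these approach x as k grows, and every other convergent or intermediate fraction in range is farther away.
Largest k: floor((20 - q_1)/q_2) = floor((20 - 3)/7) = 2.
That gives (2*30 + 13)/(2*7 + 3) = 73/17.
Compare the errors: |x - 30/7| = |553*7 - 30*129|/(129*7) = 1/903, and |x - 73/17| = |553*17 - 73*129|/(129*17) = 16/2193.
Cross-multiplying, 1*2193 = 2193 < 14448 = 16*903, so 1/903 is smaller: the convergent 30/7 is closer to x than 73/17.

30/7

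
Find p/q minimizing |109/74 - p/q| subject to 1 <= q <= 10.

Expand x = 109/74 as a continued fraction with the Euclidean algorithm:
  109 = 1*74 + 35, so a_0 = 1.
  74 = 2*35 + 4, so a_1 = 2.
  35 = 8*4 + 3, so a_2 = 8.
  4 = 1*3 + 1, so a_3 = 1.
  3 = 3*1 + 0, so a_4 = 3.
so x = [1; 2, 8, 1, 3].
Convergents (p_i = a_i*p_{i-1} + p_{i-2}, q_i = a_i*q_{i-1} + q_{i-2} with p_{-2}=0, p_{-1}=1, q_{-2}=1, q_{-1}=0), until the denominator exceeds 10:
  i=0: a_0=1, p_0 = 1*1 + 0 = 1, q_0 = 1*0 + 1 = 1.
  i=1: a_1=2, p_1 = 2*1 + 1 = 3, q_1 = 2*1 + 0 = 2.
  i=2: a_2=8, p_2 = 8*3 + 1 = 25, q_2 = 8*2 + 1 = 17.
q_2 = 17 > 10, so the last convergent with denominator <= 10 is p_1/q_1 = 3/2.
The closest fraction with denominator <= 10 is either p_1/q_1 or the intermediate fraction (k*p_1 + p_0)/(k*q_1 + q_0) with the largest k >= 1 whose denominator stays <= 10; these approach x as k grows, and every other convergent or intermediate fraction in range is farther away.
Largest k: floor((10 - q_0)/q_1) = floor((10 - 1)/2) = 4.
That gives (4*3 + 1)/(4*2 + 1) = 13/9.
Compare the errors: |x - 3/2| = |109*2 - 3*74|/(74*2) = 4/148, and |x - 13/9| = |109*9 - 13*74|/(74*9) = 19/666.
Cross-multiplying, 4*666 = 2664 < 2812 = 19*148, so 4/148 is smaller: the convergent 3/2 is closer to x than 13/9.

3/2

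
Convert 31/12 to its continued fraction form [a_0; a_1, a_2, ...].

[2; 1, 1, 2, 2]

Run the Euclidean algorithm on 31 and 12; the successive quotients are the partial quotients a_0, a_1, ... (each step inverts the fractional part left over by the previous one):
  31 = 2*12 + 7, so a_0 = 2.
  12 = 1*7 + 5, so a_1 = 1.
  7 = 1*5 + 2, so a_2 = 1.
  5 = 2*2 + 1, so a_3 = 2.
  2 = 2*1 + 0, so a_4 = 2.
The remainder reaches 0 after 5 divisions, so the expansion has 5 partial quotients, read off in order.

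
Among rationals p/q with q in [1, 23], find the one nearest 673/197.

Expand x = 673/197 as a continued fraction with the Euclidean algorithm:
  673 = 3*197 + 82, so a_0 = 3.
  197 = 2*82 + 33, so a_1 = 2.
  82 = 2*33 + 16, so a_2 = 2.
  33 = 2*16 + 1, so a_3 = 2.
  16 = 16*1 + 0, so a_4 = 16.
so x = [3; 2, 2, 2, 16].
Convergents (p_i = a_i*p_{i-1} + p_{i-2}, q_i = a_i*q_{i-1} + q_{i-2} with p_{-2}=0, p_{-1}=1, q_{-2}=1, q_{-1}=0), until the denominator exceeds 23:
  i=0: a_0=3, p_0 = 3*1 + 0 = 3, q_0 = 3*0 + 1 = 1.
  i=1: a_1=2, p_1 = 2*3 + 1 = 7, q_1 = 2*1 + 0 = 2.
  i=2: a_2=2, p_2 = 2*7 + 3 = 17, q_2 = 2*2 + 1 = 5.
  i=3: a_3=2, p_3 = 2*17 + 7 = 41, q_3 = 2*5 + 2 = 12.
  i=4: a_4=16, p_4 = 16*41 + 17 = 673, q_4 = 16*12 + 5 = 197.
q_4 = 197 > 23, so the last convergent with denominator <= 23 is p_3/q_3 = 41/12.
The closest fraction with denominator <= 23 is either p_3/q_3 or the intermediate fraction (k*p_3 + p_2)/(k*q_3 + q_2) with the largest k >= 1 whose denominator stays <= 23; these approach x as k grows, and every other convergent or intermediate fraction in range is farther away.
Largest k: floor((23 - q_2)/q_3) = floor((23 - 5)/12) = 1.
That gives (1*41 + 17)/(1*12 + 5) = 58/17.
Compare the errors: |x - 41/12| = |673*12 - 41*197|/(197*12) = 1/2364, and |x - 58/17| = |673*17 - 58*197|/(197*17) = 15/3349.
Cross-multiplying, 1*3349 = 3349 < 35460 = 15*2364, so 1/2364 is smaller: the convergent 41/12 is closer to x than 58/17.

41/12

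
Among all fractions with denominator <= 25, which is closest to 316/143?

Expand x = 316/143 as a continued fraction with the Euclidean algorithm:
  316 = 2*143 + 30, so a_0 = 2.
  143 = 4*30 + 23, so a_1 = 4.
  30 = 1*23 + 7, so a_2 = 1.
  23 = 3*7 + 2, so a_3 = 3.
  7 = 3*2 + 1, so a_4 = 3.
  2 = 2*1 + 0, so a_5 = 2.
so x = [2; 4, 1, 3, 3, 2].
Convergents (p_i = a_i*p_{i-1} + p_{i-2}, q_i = a_i*q_{i-1} + q_{i-2} with p_{-2}=0, p_{-1}=1, q_{-2}=1, q_{-1}=0), until the denominator exceeds 25:
  i=0: a_0=2, p_0 = 2*1 + 0 = 2, q_0 = 2*0 + 1 = 1.
  i=1: a_1=4, p_1 = 4*2 + 1 = 9, q_1 = 4*1 + 0 = 4.
  i=2: a_2=1, p_2 = 1*9 + 2 = 11, q_2 = 1*4 + 1 = 5.
  i=3: a_3=3, p_3 = 3*11 + 9 = 42, q_3 = 3*5 + 4 = 19.
  i=4: a_4=3, p_4 = 3*42 + 11 = 137, q_4 = 3*19 + 5 = 62.
q_4 = 62 > 25, so the last convergent with denominator <= 25 is p_3/q_3 = 42/19.
The closest fraction with denominator <= 25 is either p_3/q_3 or the intermediate fraction (k*p_3 + p_2)/(k*q_3 + q_2) with the largest k >= 1 whose denominator stays <= 25; these approach x as k grows, and every other convergent or intermediate fraction in range is farther away.
Largest k: floor((25 - q_2)/q_3) = floor((25 - 5)/19) = 1.
That gives (1*42 + 11)/(1*19 + 5) = 53/24.
Compare the errors: |x - 42/19| = |316*19 - 42*143|/(143*19) = 2/2717, and |x - 53/24| = |316*24 - 53*143|/(143*24) = 5/3432.
Cross-multiplying, 2*3432 = 6864 < 13585 = 5*2717, so 2/2717 is smaller: the convergent 42/19 is closer to x than 53/24.

42/19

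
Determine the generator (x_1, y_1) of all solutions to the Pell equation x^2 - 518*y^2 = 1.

First expand sqrt(518) as a continued fraction. With x_i = (sqrt(518) + m_i)/d_i and (m_0, d_0) = (0, 1): a_0 = floor(sqrt(518)) = 22, since 22^2 = 484 <= 518 < 529 = 23^2.
Iterate m_{i+1} = d_i*a_i - m_i, d_{i+1} = (518 - m_{i+1}^2)/d_i, a_{i+1} = floor((a_0 + m_{i+1})/d_{i+1}):
  m_1 = 1*22 - 0 = 22, d_1 = (518 - 22^2)/1 = 34/1 = 34, a_1 = floor((22 + 22)/34) = 1.
  m_2 = 34*1 - 22 = 12, d_2 = (518 - 12^2)/34 = 374/34 = 11, a_2 = floor((22 + 12)/11) = 3.
  m_3 = 11*3 - 12 = 21, d_3 = (518 - 21^2)/11 = 77/11 = 7, a_3 = floor((22 + 21)/7) = 6.
  m_4 = 7*6 - 21 = 21, d_4 = (518 - 21^2)/7 = 77/7 = 11, a_4 = floor((22 + 21)/11) = 3.
  m_5 = 11*3 - 21 = 12, d_5 = (518 - 12^2)/11 = 374/11 = 34, a_5 = floor((22 + 12)/34) = 1.
  m_6 = 34*1 - 12 = 22, d_6 = (518 - 22^2)/34 = 34/34 = 1, a_6 = floor((22 + 22)/1) = 44.
  m_7 = 1*44 - 22 = 22, d_7 = (518 - 22^2)/1 = 34/1 = 34: (m_7, d_7) = (m_1, d_1) = (22, 34), so from here the quotients repeat a_1, ..., a_6; the period length is 6.
So sqrt(518) = [22; (1, 3, 6, 3, 1, 44)] with period length k = 6.
k is even, so the fundamental solution of x^2 - 518y^2 = 1 is (p_{k-1}, q_{k-1}) = (p_5, q_5); compute convergents through index 5.
Convergents (p_i = a_i*p_{i-1} + p_{i-2}, q_i = a_i*q_{i-1} + q_{i-2} with p_{-2}=0, p_{-1}=1, q_{-2}=1, q_{-1}=0):
  i=0: a_0=22, p_0 = 22*1 + 0 = 22, q_0 = 22*0 + 1 = 1.
  i=1: a_1=1, p_1 = 1*22 + 1 = 23, q_1 = 1*1 + 0 = 1.
  i=2: a_2=3, p_2 = 3*23 + 22 = 91, q_2 = 3*1 + 1 = 4.
  i=3: a_3=6, p_3 = 6*91 + 23 = 569, q_3 = 6*4 + 1 = 25.
  i=4: a_4=3, p_4 = 3*569 + 91 = 1798, q_4 = 3*25 + 4 = 79.
  i=5: a_5=1, p_5 = 1*1798 + 569 = 2367, q_5 = 1*79 + 25 = 104.
Check: 2367^2 - 518*104^2 = 5602689 - 5602688 = 1, so (x, y) = (2367, 104) solves the equation, and by the theorem it is the least positive solution.

(x, y) = (2367, 104)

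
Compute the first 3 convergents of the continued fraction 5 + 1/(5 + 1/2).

5/1, 26/5, 57/11

Using the convergent recurrence p_i = a_i*p_{i-1} + p_{i-2}, q_i = a_i*q_{i-1} + q_{i-2} with p_{-2}=0, p_{-1}=1, q_{-2}=1, q_{-1}=0:
  i=0: a_0=5, p_0 = 5*1 + 0 = 5, q_0 = 5*0 + 1 = 1.
  i=1: a_1=5, p_1 = 5*5 + 1 = 26, q_1 = 5*1 + 0 = 5.
  i=2: a_2=2, p_2 = 2*26 + 5 = 57, q_2 = 2*5 + 1 = 11.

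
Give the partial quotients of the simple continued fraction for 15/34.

[0; 2, 3, 1, 3]

Run the Euclidean algorithm on 15 and 34; the successive quotients are the partial quotients a_0, a_1, ... (each step inverts the fractional part left over by the previous one):
  15 = 0*34 + 15, so a_0 = 0.
  34 = 2*15 + 4, so a_1 = 2.
  15 = 3*4 + 3, so a_2 = 3.
  4 = 1*3 + 1, so a_3 = 1.
  3 = 3*1 + 0, so a_4 = 3.
The remainder reaches 0 after 5 divisions, so the expansion has 5 partial quotients, read off in order.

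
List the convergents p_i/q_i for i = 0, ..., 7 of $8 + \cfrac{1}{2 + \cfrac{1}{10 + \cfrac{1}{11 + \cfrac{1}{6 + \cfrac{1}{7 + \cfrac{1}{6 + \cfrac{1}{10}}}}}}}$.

Using the convergent recurrence p_i = a_i*p_{i-1} + p_{i-2}, q_i = a_i*q_{i-1} + q_{i-2} with p_{-2}=0, p_{-1}=1, q_{-2}=1, q_{-1}=0:
  i=0: a_0=8, p_0 = 8*1 + 0 = 8, q_0 = 8*0 + 1 = 1.
  i=1: a_1=2, p_1 = 2*8 + 1 = 17, q_1 = 2*1 + 0 = 2.
  i=2: a_2=10, p_2 = 10*17 + 8 = 178, q_2 = 10*2 + 1 = 21.
  i=3: a_3=11, p_3 = 11*178 + 17 = 1975, q_3 = 11*21 + 2 = 233.
  i=4: a_4=6, p_4 = 6*1975 + 178 = 12028, q_4 = 6*233 + 21 = 1419.
  i=5: a_5=7, p_5 = 7*12028 + 1975 = 86171, q_5 = 7*1419 + 233 = 10166.
  i=6: a_6=6, p_6 = 6*86171 + 12028 = 529054, q_6 = 6*10166 + 1419 = 62415.
  i=7: a_7=10, p_7 = 10*529054 + 86171 = 5376711, q_7 = 10*62415 + 10166 = 634316.

8/1, 17/2, 178/21, 1975/233, 12028/1419, 86171/10166, 529054/62415, 5376711/634316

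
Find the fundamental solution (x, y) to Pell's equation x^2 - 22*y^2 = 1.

(x, y) = (197, 42)

First expand sqrt(22) as a continued fraction. With x_i = (sqrt(22) + m_i)/d_i and (m_0, d_0) = (0, 1): a_0 = floor(sqrt(22)) = 4, since 4^2 = 16 <= 22 < 25 = 5^2.
Iterate m_{i+1} = d_i*a_i - m_i, d_{i+1} = (22 - m_{i+1}^2)/d_i, a_{i+1} = floor((a_0 + m_{i+1})/d_{i+1}):
  m_1 = 1*4 - 0 = 4, d_1 = (22 - 4^2)/1 = 6/1 = 6, a_1 = floor((4 + 4)/6) = 1.
  m_2 = 6*1 - 4 = 2, d_2 = (22 - 2^2)/6 = 18/6 = 3, a_2 = floor((4 + 2)/3) = 2.
  m_3 = 3*2 - 2 = 4, d_3 = (22 - 4^2)/3 = 6/3 = 2, a_3 = floor((4 + 4)/2) = 4.
  m_4 = 2*4 - 4 = 4, d_4 = (22 - 4^2)/2 = 6/2 = 3, a_4 = floor((4 + 4)/3) = 2.
  m_5 = 3*2 - 4 = 2, d_5 = (22 - 2^2)/3 = 18/3 = 6, a_5 = floor((4 + 2)/6) = 1.
  m_6 = 6*1 - 2 = 4, d_6 = (22 - 4^2)/6 = 6/6 = 1, a_6 = floor((4 + 4)/1) = 8.
  m_7 = 1*8 - 4 = 4, d_7 = (22 - 4^2)/1 = 6/1 = 6: (m_7, d_7) = (m_1, d_1) = (4, 6), so from here the quotients repeat a_1, ..., a_6; the period length is 6.
So sqrt(22) = [4; (1, 2, 4, 2, 1, 8)] with period length k = 6.
k is even, so the fundamental solution of x^2 - 22y^2 = 1 is (p_{k-1}, q_{k-1}) = (p_5, q_5); compute convergents through index 5.
Convergents (p_i = a_i*p_{i-1} + p_{i-2}, q_i = a_i*q_{i-1} + q_{i-2} with p_{-2}=0, p_{-1}=1, q_{-2}=1, q_{-1}=0):
  i=0: a_0=4, p_0 = 4*1 + 0 = 4, q_0 = 4*0 + 1 = 1.
  i=1: a_1=1, p_1 = 1*4 + 1 = 5, q_1 = 1*1 + 0 = 1.
  i=2: a_2=2, p_2 = 2*5 + 4 = 14, q_2 = 2*1 + 1 = 3.
  i=3: a_3=4, p_3 = 4*14 + 5 = 61, q_3 = 4*3 + 1 = 13.
  i=4: a_4=2, p_4 = 2*61 + 14 = 136, q_4 = 2*13 + 3 = 29.
  i=5: a_5=1, p_5 = 1*136 + 61 = 197, q_5 = 1*29 + 13 = 42.
Check: 197^2 - 22*42^2 = 38809 - 38808 = 1, so (x, y) = (197, 42) solves the equation, and by the theorem it is the least positive solution.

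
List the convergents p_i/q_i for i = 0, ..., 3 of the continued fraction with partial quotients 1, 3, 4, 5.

Using the convergent recurrence p_i = a_i*p_{i-1} + p_{i-2}, q_i = a_i*q_{i-1} + q_{i-2} with p_{-2}=0, p_{-1}=1, q_{-2}=1, q_{-1}=0:
  i=0: a_0=1, p_0 = 1*1 + 0 = 1, q_0 = 1*0 + 1 = 1.
  i=1: a_1=3, p_1 = 3*1 + 1 = 4, q_1 = 3*1 + 0 = 3.
  i=2: a_2=4, p_2 = 4*4 + 1 = 17, q_2 = 4*3 + 1 = 13.
  i=3: a_3=5, p_3 = 5*17 + 4 = 89, q_3 = 5*13 + 3 = 68.

1/1, 4/3, 17/13, 89/68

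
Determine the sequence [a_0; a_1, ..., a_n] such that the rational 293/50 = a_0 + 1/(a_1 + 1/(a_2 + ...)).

[5; 1, 6, 7]

Run the Euclidean algorithm on 293 and 50; the successive quotients are the partial quotients a_0, a_1, ... (each step inverts the fractional part left over by the previous one):
  293 = 5*50 + 43, so a_0 = 5.
  50 = 1*43 + 7, so a_1 = 1.
  43 = 6*7 + 1, so a_2 = 6.
  7 = 7*1 + 0, so a_3 = 7.
The remainder reaches 0 after 4 divisions, so the expansion has 4 partial quotients, read off in order.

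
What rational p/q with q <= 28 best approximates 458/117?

Expand x = 458/117 as a continued fraction with the Euclidean algorithm:
  458 = 3*117 + 107, so a_0 = 3.
  117 = 1*107 + 10, so a_1 = 1.
  107 = 10*10 + 7, so a_2 = 10.
  10 = 1*7 + 3, so a_3 = 1.
  7 = 2*3 + 1, so a_4 = 2.
  3 = 3*1 + 0, so a_5 = 3.
so x = [3; 1, 10, 1, 2, 3].
Convergents (p_i = a_i*p_{i-1} + p_{i-2}, q_i = a_i*q_{i-1} + q_{i-2} with p_{-2}=0, p_{-1}=1, q_{-2}=1, q_{-1}=0), until the denominator exceeds 28:
  i=0: a_0=3, p_0 = 3*1 + 0 = 3, q_0 = 3*0 + 1 = 1.
  i=1: a_1=1, p_1 = 1*3 + 1 = 4, q_1 = 1*1 + 0 = 1.
  i=2: a_2=10, p_2 = 10*4 + 3 = 43, q_2 = 10*1 + 1 = 11.
  i=3: a_3=1, p_3 = 1*43 + 4 = 47, q_3 = 1*11 + 1 = 12.
  i=4: a_4=2, p_4 = 2*47 + 43 = 137, q_4 = 2*12 + 11 = 35.
q_4 = 35 > 28, so the last convergent with denominator <= 28 is p_3/q_3 = 47/12.
The closest fraction with denominator <= 28 is either p_3/q_3 or the intermediate fraction (k*p_3 + p_2)/(k*q_3 + q_2) with the largest k >= 1 whose denominator stays <= 28; these approach x as k grows, and every other convergent or intermediate fraction in range is farther away.
Largest k: floor((28 - q_2)/q_3) = floor((28 - 11)/12) = 1.
That gives (1*47 + 43)/(1*12 + 11) = 90/23.
Compare the errors: |x - 47/12| = |458*12 - 47*117|/(117*12) = 3/1404, and |x - 90/23| = |458*23 - 90*117|/(117*23) = 4/2691.
Cross-multiplying, 4*1404 = 5616 < 8073 = 3*2691, so 4/2691 is smaller: the intermediate fraction 90/23 is closer to x than 47/12.

90/23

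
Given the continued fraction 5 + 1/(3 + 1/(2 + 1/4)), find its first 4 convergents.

Using the convergent recurrence p_i = a_i*p_{i-1} + p_{i-2}, q_i = a_i*q_{i-1} + q_{i-2} with p_{-2}=0, p_{-1}=1, q_{-2}=1, q_{-1}=0:
  i=0: a_0=5, p_0 = 5*1 + 0 = 5, q_0 = 5*0 + 1 = 1.
  i=1: a_1=3, p_1 = 3*5 + 1 = 16, q_1 = 3*1 + 0 = 3.
  i=2: a_2=2, p_2 = 2*16 + 5 = 37, q_2 = 2*3 + 1 = 7.
  i=3: a_3=4, p_3 = 4*37 + 16 = 164, q_3 = 4*7 + 3 = 31.

5/1, 16/3, 37/7, 164/31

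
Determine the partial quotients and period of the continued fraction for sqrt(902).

[30; (30, 60)]

Write x_i = (sqrt(902) + m_i)/d_i with (m_0, d_0) = (0, 1). a_0 = floor(sqrt(902)) = 30, since 30^2 = 900 <= 902 < 961 = 31^2.
Iterate m_{i+1} = d_i*a_i - m_i, d_{i+1} = (902 - m_{i+1}^2)/d_i, a_{i+1} = floor((a_0 + m_{i+1})/d_{i+1}):
  m_1 = 1*30 - 0 = 30, d_1 = (902 - 30^2)/1 = 2/1 = 2, a_1 = floor((30 + 30)/2) = 30.
  m_2 = 2*30 - 30 = 30, d_2 = (902 - 30^2)/2 = 2/2 = 1, a_2 = floor((30 + 30)/1) = 60.
  m_3 = 1*60 - 30 = 30, d_3 = (902 - 30^2)/1 = 2/1 = 2: (m_3, d_3) = (m_1, d_1) = (30, 2), so from here the quotients repeat a_1, a_2; the period length is 2.
Hence the expansion of sqrt(902) is a_0 = 30 followed by the repeating block 30, 60 (period 2).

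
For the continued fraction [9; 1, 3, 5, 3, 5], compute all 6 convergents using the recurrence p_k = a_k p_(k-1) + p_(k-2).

Using the convergent recurrence p_i = a_i*p_{i-1} + p_{i-2}, q_i = a_i*q_{i-1} + q_{i-2} with p_{-2}=0, p_{-1}=1, q_{-2}=1, q_{-1}=0:
  i=0: a_0=9, p_0 = 9*1 + 0 = 9, q_0 = 9*0 + 1 = 1.
  i=1: a_1=1, p_1 = 1*9 + 1 = 10, q_1 = 1*1 + 0 = 1.
  i=2: a_2=3, p_2 = 3*10 + 9 = 39, q_2 = 3*1 + 1 = 4.
  i=3: a_3=5, p_3 = 5*39 + 10 = 205, q_3 = 5*4 + 1 = 21.
  i=4: a_4=3, p_4 = 3*205 + 39 = 654, q_4 = 3*21 + 4 = 67.
  i=5: a_5=5, p_5 = 5*654 + 205 = 3475, q_5 = 5*67 + 21 = 356.

9/1, 10/1, 39/4, 205/21, 654/67, 3475/356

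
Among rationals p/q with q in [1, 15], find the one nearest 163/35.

14/3

Expand x = 163/35 as a continued fraction with the Euclidean algorithm:
  163 = 4*35 + 23, so a_0 = 4.
  35 = 1*23 + 12, so a_1 = 1.
  23 = 1*12 + 11, so a_2 = 1.
  12 = 1*11 + 1, so a_3 = 1.
  11 = 11*1 + 0, so a_4 = 11.
so x = [4; 1, 1, 1, 11].
Convergents (p_i = a_i*p_{i-1} + p_{i-2}, q_i = a_i*q_{i-1} + q_{i-2} with p_{-2}=0, p_{-1}=1, q_{-2}=1, q_{-1}=0), until the denominator exceeds 15:
  i=0: a_0=4, p_0 = 4*1 + 0 = 4, q_0 = 4*0 + 1 = 1.
  i=1: a_1=1, p_1 = 1*4 + 1 = 5, q_1 = 1*1 + 0 = 1.
  i=2: a_2=1, p_2 = 1*5 + 4 = 9, q_2 = 1*1 + 1 = 2.
  i=3: a_3=1, p_3 = 1*9 + 5 = 14, q_3 = 1*2 + 1 = 3.
  i=4: a_4=11, p_4 = 11*14 + 9 = 163, q_4 = 11*3 + 2 = 35.
q_4 = 35 > 15, so the last convergent with denominator <= 15 is p_3/q_3 = 14/3.
The closest fraction with denominator <= 15 is either p_3/q_3 or the intermediate fraction (k*p_3 + p_2)/(k*q_3 + q_2) with the largest k >= 1 whose denominator stays <= 15; these approach x as k grows, and every other convergent or intermediate fraction in range is farther away.
Largest k: floor((15 - q_2)/q_3) = floor((15 - 2)/3) = 4.
That gives (4*14 + 9)/(4*3 + 2) = 65/14.
Compare the errors: |x - 14/3| = |163*3 - 14*35|/(35*3) = 1/105, and |x - 65/14| = |163*14 - 65*35|/(35*14) = 7/490.
Cross-multiplying, 1*490 = 490 < 735 = 7*105, so 1/105 is smaller: the convergent 14/3 is closer to x than 65/14.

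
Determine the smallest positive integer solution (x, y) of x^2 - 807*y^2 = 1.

First expand sqrt(807) as a continued fraction. With x_i = (sqrt(807) + m_i)/d_i and (m_0, d_0) = (0, 1): a_0 = floor(sqrt(807)) = 28, since 28^2 = 784 <= 807 < 841 = 29^2.
Iterate m_{i+1} = d_i*a_i - m_i, d_{i+1} = (807 - m_{i+1}^2)/d_i, a_{i+1} = floor((a_0 + m_{i+1})/d_{i+1}):
  m_1 = 1*28 - 0 = 28, d_1 = (807 - 28^2)/1 = 23/1 = 23, a_1 = floor((28 + 28)/23) = 2.
  m_2 = 23*2 - 28 = 18, d_2 = (807 - 18^2)/23 = 483/23 = 21, a_2 = floor((28 + 18)/21) = 2.
  m_3 = 21*2 - 18 = 24, d_3 = (807 - 24^2)/21 = 231/21 = 11, a_3 = floor((28 + 24)/11) = 4.
  m_4 = 11*4 - 24 = 20, d_4 = (807 - 20^2)/11 = 407/11 = 37, a_4 = floor((28 + 20)/37) = 1.
  m_5 = 37*1 - 20 = 17, d_5 = (807 - 17^2)/37 = 518/37 = 14, a_5 = floor((28 + 17)/14) = 3.
  m_6 = 14*3 - 17 = 25, d_6 = (807 - 25^2)/14 = 182/14 = 13, a_6 = floor((28 + 25)/13) = 4.
  m_7 = 13*4 - 25 = 27, d_7 = (807 - 27^2)/13 = 78/13 = 6, a_7 = floor((28 + 27)/6) = 9.
  m_8 = 6*9 - 27 = 27, d_8 = (807 - 27^2)/6 = 78/6 = 13, a_8 = floor((28 + 27)/13) = 4.
  m_9 = 13*4 - 27 = 25, d_9 = (807 - 25^2)/13 = 182/13 = 14, a_9 = floor((28 + 25)/14) = 3.
  m_10 = 14*3 - 25 = 17, d_10 = (807 - 17^2)/14 = 518/14 = 37, a_10 = floor((28 + 17)/37) = 1.
  m_11 = 37*1 - 17 = 20, d_11 = (807 - 20^2)/37 = 407/37 = 11, a_11 = floor((28 + 20)/11) = 4.
  m_12 = 11*4 - 20 = 24, d_12 = (807 - 24^2)/11 = 231/11 = 21, a_12 = floor((28 + 24)/21) = 2.
  m_13 = 21*2 - 24 = 18, d_13 = (807 - 18^2)/21 = 483/21 = 23, a_13 = floor((28 + 18)/23) = 2.
  m_14 = 23*2 - 18 = 28, d_14 = (807 - 28^2)/23 = 23/23 = 1, a_14 = floor((28 + 28)/1) = 56.
  m_15 = 1*56 - 28 = 28, d_15 = (807 - 28^2)/1 = 23/1 = 23: (m_15, d_15) = (m_1, d_1) = (28, 23), so from here the quotients repeat a_1, ..., a_14; the period length is 14.
So sqrt(807) = [28; (2, 2, 4, 1, 3, 4, 9, 4, 3, 1, 4, 2, 2, 56)] with period length k = 14.
k is even, so the fundamental solution of x^2 - 807y^2 = 1 is (p_{k-1}, q_{k-1}) = (p_13, q_13); compute convergents through index 13.
Convergents (p_i = a_i*p_{i-1} + p_{i-2}, q_i = a_i*q_{i-1} + q_{i-2} with p_{-2}=0, p_{-1}=1, q_{-2}=1, q_{-1}=0):
  i=0: a_0=28, p_0 = 28*1 + 0 = 28, q_0 = 28*0 + 1 = 1.
  i=1: a_1=2, p_1 = 2*28 + 1 = 57, q_1 = 2*1 + 0 = 2.
  i=2: a_2=2, p_2 = 2*57 + 28 = 142, q_2 = 2*2 + 1 = 5.
  i=3: a_3=4, p_3 = 4*142 + 57 = 625, q_3 = 4*5 + 2 = 22.
  i=4: a_4=1, p_4 = 1*625 + 142 = 767, q_4 = 1*22 + 5 = 27.
  i=5: a_5=3, p_5 = 3*767 + 625 = 2926, q_5 = 3*27 + 22 = 103.
  i=6: a_6=4, p_6 = 4*2926 + 767 = 12471, q_6 = 4*103 + 27 = 439.
  i=7: a_7=9, p_7 = 9*12471 + 2926 = 115165, q_7 = 9*439 + 103 = 4054.
  i=8: a_8=4, p_8 = 4*115165 + 12471 = 473131, q_8 = 4*4054 + 439 = 16655.
  i=9: a_9=3, p_9 = 3*473131 + 115165 = 1534558, q_9 = 3*16655 + 4054 = 54019.
  i=10: a_10=1, p_10 = 1*1534558 + 473131 = 2007689, q_10 = 1*54019 + 16655 = 70674.
  i=11: a_11=4, p_11 = 4*2007689 + 1534558 = 9565314, q_11 = 4*70674 + 54019 = 336715.
  i=12: a_12=2, p_12 = 2*9565314 + 2007689 = 21138317, q_12 = 2*336715 + 70674 = 744104.
  i=13: a_13=2, p_13 = 2*21138317 + 9565314 = 51841948, q_13 = 2*744104 + 336715 = 1824923.
Check: 51841948^2 - 807*1824923^2 = 2687587572434704 - 2687587572434703 = 1, so (x, y) = (51841948, 1824923) solves the equation, and by the theorem it is the least positive solution.

(x, y) = (51841948, 1824923)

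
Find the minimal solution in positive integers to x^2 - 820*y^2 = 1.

First expand sqrt(820) as a continued fraction. With x_i = (sqrt(820) + m_i)/d_i and (m_0, d_0) = (0, 1): a_0 = floor(sqrt(820)) = 28, since 28^2 = 784 <= 820 < 841 = 29^2.
Iterate m_{i+1} = d_i*a_i - m_i, d_{i+1} = (820 - m_{i+1}^2)/d_i, a_{i+1} = floor((a_0 + m_{i+1})/d_{i+1}):
  m_1 = 1*28 - 0 = 28, d_1 = (820 - 28^2)/1 = 36/1 = 36, a_1 = floor((28 + 28)/36) = 1.
  m_2 = 36*1 - 28 = 8, d_2 = (820 - 8^2)/36 = 756/36 = 21, a_2 = floor((28 + 8)/21) = 1.
  m_3 = 21*1 - 8 = 13, d_3 = (820 - 13^2)/21 = 651/21 = 31, a_3 = floor((28 + 13)/31) = 1.
  m_4 = 31*1 - 13 = 18, d_4 = (820 - 18^2)/31 = 496/31 = 16, a_4 = floor((28 + 18)/16) = 2.
  m_5 = 16*2 - 18 = 14, d_5 = (820 - 14^2)/16 = 624/16 = 39, a_5 = floor((28 + 14)/39) = 1.
  m_6 = 39*1 - 14 = 25, d_6 = (820 - 25^2)/39 = 195/39 = 5, a_6 = floor((28 + 25)/5) = 10.
  m_7 = 5*10 - 25 = 25, d_7 = (820 - 25^2)/5 = 195/5 = 39, a_7 = floor((28 + 25)/39) = 1.
  m_8 = 39*1 - 25 = 14, d_8 = (820 - 14^2)/39 = 624/39 = 16, a_8 = floor((28 + 14)/16) = 2.
  m_9 = 16*2 - 14 = 18, d_9 = (820 - 18^2)/16 = 496/16 = 31, a_9 = floor((28 + 18)/31) = 1.
  m_10 = 31*1 - 18 = 13, d_10 = (820 - 13^2)/31 = 651/31 = 21, a_10 = floor((28 + 13)/21) = 1.
  m_11 = 21*1 - 13 = 8, d_11 = (820 - 8^2)/21 = 756/21 = 36, a_11 = floor((28 + 8)/36) = 1.
  m_12 = 36*1 - 8 = 28, d_12 = (820 - 28^2)/36 = 36/36 = 1, a_12 = floor((28 + 28)/1) = 56.
  m_13 = 1*56 - 28 = 28, d_13 = (820 - 28^2)/1 = 36/1 = 36: (m_13, d_13) = (m_1, d_1) = (28, 36), so from here the quotients repeat a_1, ..., a_12; the period length is 12.
So sqrt(820) = [28; (1, 1, 1, 2, 1, 10, 1, 2, 1, 1, 1, 56)] with period length k = 12.
k is even, so the fundamental solution of x^2 - 820y^2 = 1 is (p_{k-1}, q_{k-1}) = (p_11, q_11); compute convergents through index 11.
Convergents (p_i = a_i*p_{i-1} + p_{i-2}, q_i = a_i*q_{i-1} + q_{i-2} with p_{-2}=0, p_{-1}=1, q_{-2}=1, q_{-1}=0):
  i=0: a_0=28, p_0 = 28*1 + 0 = 28, q_0 = 28*0 + 1 = 1.
  i=1: a_1=1, p_1 = 1*28 + 1 = 29, q_1 = 1*1 + 0 = 1.
  i=2: a_2=1, p_2 = 1*29 + 28 = 57, q_2 = 1*1 + 1 = 2.
  i=3: a_3=1, p_3 = 1*57 + 29 = 86, q_3 = 1*2 + 1 = 3.
  i=4: a_4=2, p_4 = 2*86 + 57 = 229, q_4 = 2*3 + 2 = 8.
  i=5: a_5=1, p_5 = 1*229 + 86 = 315, q_5 = 1*8 + 3 = 11.
  i=6: a_6=10, p_6 = 10*315 + 229 = 3379, q_6 = 10*11 + 8 = 118.
  i=7: a_7=1, p_7 = 1*3379 + 315 = 3694, q_7 = 1*118 + 11 = 129.
  i=8: a_8=2, p_8 = 2*3694 + 3379 = 10767, q_8 = 2*129 + 118 = 376.
  i=9: a_9=1, p_9 = 1*10767 + 3694 = 14461, q_9 = 1*376 + 129 = 505.
  i=10: a_10=1, p_10 = 1*14461 + 10767 = 25228, q_10 = 1*505 + 376 = 881.
  i=11: a_11=1, p_11 = 1*25228 + 14461 = 39689, q_11 = 1*881 + 505 = 1386.
Check: 39689^2 - 820*1386^2 = 1575216721 - 1575216720 = 1, so (x, y) = (39689, 1386) solves the equation, and by the theorem it is the least positive solution.

(x, y) = (39689, 1386)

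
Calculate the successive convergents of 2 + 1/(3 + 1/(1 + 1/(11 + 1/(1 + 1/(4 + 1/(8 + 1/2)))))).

2/1, 7/3, 9/4, 106/47, 115/51, 566/251, 4643/2059, 9852/4369

Using the convergent recurrence p_i = a_i*p_{i-1} + p_{i-2}, q_i = a_i*q_{i-1} + q_{i-2} with p_{-2}=0, p_{-1}=1, q_{-2}=1, q_{-1}=0:
  i=0: a_0=2, p_0 = 2*1 + 0 = 2, q_0 = 2*0 + 1 = 1.
  i=1: a_1=3, p_1 = 3*2 + 1 = 7, q_1 = 3*1 + 0 = 3.
  i=2: a_2=1, p_2 = 1*7 + 2 = 9, q_2 = 1*3 + 1 = 4.
  i=3: a_3=11, p_3 = 11*9 + 7 = 106, q_3 = 11*4 + 3 = 47.
  i=4: a_4=1, p_4 = 1*106 + 9 = 115, q_4 = 1*47 + 4 = 51.
  i=5: a_5=4, p_5 = 4*115 + 106 = 566, q_5 = 4*51 + 47 = 251.
  i=6: a_6=8, p_6 = 8*566 + 115 = 4643, q_6 = 8*251 + 51 = 2059.
  i=7: a_7=2, p_7 = 2*4643 + 566 = 9852, q_7 = 2*2059 + 251 = 4369.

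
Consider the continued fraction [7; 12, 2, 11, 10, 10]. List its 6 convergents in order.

7/1, 85/12, 177/25, 2032/287, 20497/2895, 207002/29237

Using the convergent recurrence p_i = a_i*p_{i-1} + p_{i-2}, q_i = a_i*q_{i-1} + q_{i-2} with p_{-2}=0, p_{-1}=1, q_{-2}=1, q_{-1}=0:
  i=0: a_0=7, p_0 = 7*1 + 0 = 7, q_0 = 7*0 + 1 = 1.
  i=1: a_1=12, p_1 = 12*7 + 1 = 85, q_1 = 12*1 + 0 = 12.
  i=2: a_2=2, p_2 = 2*85 + 7 = 177, q_2 = 2*12 + 1 = 25.
  i=3: a_3=11, p_3 = 11*177 + 85 = 2032, q_3 = 11*25 + 12 = 287.
  i=4: a_4=10, p_4 = 10*2032 + 177 = 20497, q_4 = 10*287 + 25 = 2895.
  i=5: a_5=10, p_5 = 10*20497 + 2032 = 207002, q_5 = 10*2895 + 287 = 29237.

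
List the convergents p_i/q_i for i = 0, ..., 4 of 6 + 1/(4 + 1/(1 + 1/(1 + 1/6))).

6/1, 25/4, 31/5, 56/9, 367/59

Using the convergent recurrence p_i = a_i*p_{i-1} + p_{i-2}, q_i = a_i*q_{i-1} + q_{i-2} with p_{-2}=0, p_{-1}=1, q_{-2}=1, q_{-1}=0:
  i=0: a_0=6, p_0 = 6*1 + 0 = 6, q_0 = 6*0 + 1 = 1.
  i=1: a_1=4, p_1 = 4*6 + 1 = 25, q_1 = 4*1 + 0 = 4.
  i=2: a_2=1, p_2 = 1*25 + 6 = 31, q_2 = 1*4 + 1 = 5.
  i=3: a_3=1, p_3 = 1*31 + 25 = 56, q_3 = 1*5 + 4 = 9.
  i=4: a_4=6, p_4 = 6*56 + 31 = 367, q_4 = 6*9 + 5 = 59.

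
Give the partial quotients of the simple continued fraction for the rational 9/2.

[4; 2]

Run the Euclidean algorithm on 9 and 2; the successive quotients are the partial quotients a_0, a_1, ... (each step inverts the fractional part left over by the previous one):
  9 = 4*2 + 1, so a_0 = 4.
  2 = 2*1 + 0, so a_1 = 2.
The remainder reaches 0 after 2 divisions, so the expansion has 2 partial quotients, read off in order.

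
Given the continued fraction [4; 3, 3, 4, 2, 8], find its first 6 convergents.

4/1, 13/3, 43/10, 185/43, 413/96, 3489/811

Using the convergent recurrence p_i = a_i*p_{i-1} + p_{i-2}, q_i = a_i*q_{i-1} + q_{i-2} with p_{-2}=0, p_{-1}=1, q_{-2}=1, q_{-1}=0:
  i=0: a_0=4, p_0 = 4*1 + 0 = 4, q_0 = 4*0 + 1 = 1.
  i=1: a_1=3, p_1 = 3*4 + 1 = 13, q_1 = 3*1 + 0 = 3.
  i=2: a_2=3, p_2 = 3*13 + 4 = 43, q_2 = 3*3 + 1 = 10.
  i=3: a_3=4, p_3 = 4*43 + 13 = 185, q_3 = 4*10 + 3 = 43.
  i=4: a_4=2, p_4 = 2*185 + 43 = 413, q_4 = 2*43 + 10 = 96.
  i=5: a_5=8, p_5 = 8*413 + 185 = 3489, q_5 = 8*96 + 43 = 811.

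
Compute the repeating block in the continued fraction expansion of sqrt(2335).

Write x_i = (sqrt(2335) + m_i)/d_i with (m_0, d_0) = (0, 1). a_0 = floor(sqrt(2335)) = 48, since 48^2 = 2304 <= 2335 < 2401 = 49^2.
Iterate m_{i+1} = d_i*a_i - m_i, d_{i+1} = (2335 - m_{i+1}^2)/d_i, a_{i+1} = floor((a_0 + m_{i+1})/d_{i+1}):
  m_1 = 1*48 - 0 = 48, d_1 = (2335 - 48^2)/1 = 31/1 = 31, a_1 = floor((48 + 48)/31) = 3.
  m_2 = 31*3 - 48 = 45, d_2 = (2335 - 45^2)/31 = 310/31 = 10, a_2 = floor((48 + 45)/10) = 9.
  m_3 = 10*9 - 45 = 45, d_3 = (2335 - 45^2)/10 = 310/10 = 31, a_3 = floor((48 + 45)/31) = 3.
  m_4 = 31*3 - 45 = 48, d_4 = (2335 - 48^2)/31 = 31/31 = 1, a_4 = floor((48 + 48)/1) = 96.
  m_5 = 1*96 - 48 = 48, d_5 = (2335 - 48^2)/1 = 31/1 = 31: (m_5, d_5) = (m_1, d_1) = (48, 31), so from here the quotients repeat a_1, ..., a_4; the period length is 4.
Hence the expansion of sqrt(2335) is a_0 = 48 followed by the repeating block 3, 9, 3, 96 (period 4).

[48; (3, 9, 3, 96)]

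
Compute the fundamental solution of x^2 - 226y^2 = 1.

(x, y) = (451, 30)

First expand sqrt(226) as a continued fraction. With x_i = (sqrt(226) + m_i)/d_i and (m_0, d_0) = (0, 1): a_0 = floor(sqrt(226)) = 15, since 15^2 = 225 <= 226 < 256 = 16^2.
Iterate m_{i+1} = d_i*a_i - m_i, d_{i+1} = (226 - m_{i+1}^2)/d_i, a_{i+1} = floor((a_0 + m_{i+1})/d_{i+1}):
  m_1 = 1*15 - 0 = 15, d_1 = (226 - 15^2)/1 = 1/1 = 1, a_1 = floor((15 + 15)/1) = 30.
  m_2 = 1*30 - 15 = 15, d_2 = (226 - 15^2)/1 = 1/1 = 1: (m_2, d_2) = (m_1, d_1) = (15, 1), so from here the quotient a_1 repeats; the period length is 1.
So sqrt(226) = [15; (30)] with period length k = 1.
k is odd, so (p_{k-1}, q_{k-1}) only solves x^2 - 226y^2 = -1 and the fundamental solution of x^2 - 226y^2 = 1 is (p_{2k-1}, q_{2k-1}) = (p_1, q_1); compute convergents through index 1, running through the period twice.
Convergents (p_i = a_i*p_{i-1} + p_{i-2}, q_i = a_i*q_{i-1} + q_{i-2} with p_{-2}=0, p_{-1}=1, q_{-2}=1, q_{-1}=0):
  i=0: a_0=15, p_0 = 15*1 + 0 = 15, q_0 = 15*0 + 1 = 1.
  i=1: a_1=30, p_1 = 30*15 + 1 = 451, q_1 = 30*1 + 0 = 30.
Indeed p_0^2 - 226*q_0^2 = 225 - 226 = -1, not +1.
Check: 451^2 - 226*30^2 = 203401 - 203400 = 1, so (x, y) = (451, 30) solves the equation, and by the theorem it is the least positive solution.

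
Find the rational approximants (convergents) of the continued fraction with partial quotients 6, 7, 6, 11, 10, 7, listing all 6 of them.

Using the convergent recurrence p_i = a_i*p_{i-1} + p_{i-2}, q_i = a_i*q_{i-1} + q_{i-2} with p_{-2}=0, p_{-1}=1, q_{-2}=1, q_{-1}=0:
  i=0: a_0=6, p_0 = 6*1 + 0 = 6, q_0 = 6*0 + 1 = 1.
  i=1: a_1=7, p_1 = 7*6 + 1 = 43, q_1 = 7*1 + 0 = 7.
  i=2: a_2=6, p_2 = 6*43 + 6 = 264, q_2 = 6*7 + 1 = 43.
  i=3: a_3=11, p_3 = 11*264 + 43 = 2947, q_3 = 11*43 + 7 = 480.
  i=4: a_4=10, p_4 = 10*2947 + 264 = 29734, q_4 = 10*480 + 43 = 4843.
  i=5: a_5=7, p_5 = 7*29734 + 2947 = 211085, q_5 = 7*4843 + 480 = 34381.

6/1, 43/7, 264/43, 2947/480, 29734/4843, 211085/34381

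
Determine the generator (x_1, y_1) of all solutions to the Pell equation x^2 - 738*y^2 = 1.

First expand sqrt(738) as a continued fraction. With x_i = (sqrt(738) + m_i)/d_i and (m_0, d_0) = (0, 1): a_0 = floor(sqrt(738)) = 27, since 27^2 = 729 <= 738 < 784 = 28^2.
Iterate m_{i+1} = d_i*a_i - m_i, d_{i+1} = (738 - m_{i+1}^2)/d_i, a_{i+1} = floor((a_0 + m_{i+1})/d_{i+1}):
  m_1 = 1*27 - 0 = 27, d_1 = (738 - 27^2)/1 = 9/1 = 9, a_1 = floor((27 + 27)/9) = 6.
  m_2 = 9*6 - 27 = 27, d_2 = (738 - 27^2)/9 = 9/9 = 1, a_2 = floor((27 + 27)/1) = 54.
  m_3 = 1*54 - 27 = 27, d_3 = (738 - 27^2)/1 = 9/1 = 9: (m_3, d_3) = (m_1, d_1) = (27, 9), so from here the quotients repeat a_1, a_2; the period length is 2.
So sqrt(738) = [27; (6, 54)] with period length k = 2.
k is even, so the fundamental solution of x^2 - 738y^2 = 1 is (p_{k-1}, q_{k-1}) = (p_1, q_1); compute convergents through index 1.
Convergents (p_i = a_i*p_{i-1} + p_{i-2}, q_i = a_i*q_{i-1} + q_{i-2} with p_{-2}=0, p_{-1}=1, q_{-2}=1, q_{-1}=0):
  i=0: a_0=27, p_0 = 27*1 + 0 = 27, q_0 = 27*0 + 1 = 1.
  i=1: a_1=6, p_1 = 6*27 + 1 = 163, q_1 = 6*1 + 0 = 6.
Check: 163^2 - 738*6^2 = 26569 - 26568 = 1, so (x, y) = (163, 6) solves the equation, and by the theorem it is the least positive solution.

(x, y) = (163, 6)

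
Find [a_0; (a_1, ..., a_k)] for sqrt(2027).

Write x_i = (sqrt(2027) + m_i)/d_i with (m_0, d_0) = (0, 1). a_0 = floor(sqrt(2027)) = 45, since 45^2 = 2025 <= 2027 < 2116 = 46^2.
Iterate m_{i+1} = d_i*a_i - m_i, d_{i+1} = (2027 - m_{i+1}^2)/d_i, a_{i+1} = floor((a_0 + m_{i+1})/d_{i+1}):
  m_1 = 1*45 - 0 = 45, d_1 = (2027 - 45^2)/1 = 2/1 = 2, a_1 = floor((45 + 45)/2) = 45.
  m_2 = 2*45 - 45 = 45, d_2 = (2027 - 45^2)/2 = 2/2 = 1, a_2 = floor((45 + 45)/1) = 90.
  m_3 = 1*90 - 45 = 45, d_3 = (2027 - 45^2)/1 = 2/1 = 2: (m_3, d_3) = (m_1, d_1) = (45, 2), so from here the quotients repeat a_1, a_2; the period length is 2.
Hence the expansion of sqrt(2027) is a_0 = 45 followed by the repeating block 45, 90 (period 2).

[45; (45, 90)]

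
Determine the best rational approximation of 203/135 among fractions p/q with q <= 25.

3/2

Expand x = 203/135 as a continued fraction with the Euclidean algorithm:
  203 = 1*135 + 68, so a_0 = 1.
  135 = 1*68 + 67, so a_1 = 1.
  68 = 1*67 + 1, so a_2 = 1.
  67 = 67*1 + 0, so a_3 = 67.
so x = [1; 1, 1, 67].
Convergents (p_i = a_i*p_{i-1} + p_{i-2}, q_i = a_i*q_{i-1} + q_{i-2} with p_{-2}=0, p_{-1}=1, q_{-2}=1, q_{-1}=0), until the denominator exceeds 25:
  i=0: a_0=1, p_0 = 1*1 + 0 = 1, q_0 = 1*0 + 1 = 1.
  i=1: a_1=1, p_1 = 1*1 + 1 = 2, q_1 = 1*1 + 0 = 1.
  i=2: a_2=1, p_2 = 1*2 + 1 = 3, q_2 = 1*1 + 1 = 2.
  i=3: a_3=67, p_3 = 67*3 + 2 = 203, q_3 = 67*2 + 1 = 135.
q_3 = 135 > 25, so the last convergent with denominator <= 25 is p_2/q_2 = 3/2.
The closest fraction with denominator <= 25 is either p_2/q_2 or the intermediate fraction (k*p_2 + p_1)/(k*q_2 + q_1) with the largest k >= 1 whose denominator stays <= 25; these approach x as k grows, and every other convergent or intermediate fraction in range is farther away.
Largest k: floor((25 - q_1)/q_2) = floor((25 - 1)/2) = 12.
That gives (12*3 + 2)/(12*2 + 1) = 38/25.
Compare the errors: |x - 3/2| = |203*2 - 3*135|/(135*2) = 1/270, and |x - 38/25| = |203*25 - 38*135|/(135*25) = 55/3375.
Cross-multiplying, 1*3375 = 3375 < 14850 = 55*270, so 1/270 is smaller: the convergent 3/2 is closer to x than 38/25.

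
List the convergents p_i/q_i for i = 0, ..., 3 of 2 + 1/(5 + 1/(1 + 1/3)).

Using the convergent recurrence p_i = a_i*p_{i-1} + p_{i-2}, q_i = a_i*q_{i-1} + q_{i-2} with p_{-2}=0, p_{-1}=1, q_{-2}=1, q_{-1}=0:
  i=0: a_0=2, p_0 = 2*1 + 0 = 2, q_0 = 2*0 + 1 = 1.
  i=1: a_1=5, p_1 = 5*2 + 1 = 11, q_1 = 5*1 + 0 = 5.
  i=2: a_2=1, p_2 = 1*11 + 2 = 13, q_2 = 1*5 + 1 = 6.
  i=3: a_3=3, p_3 = 3*13 + 11 = 50, q_3 = 3*6 + 5 = 23.

2/1, 11/5, 13/6, 50/23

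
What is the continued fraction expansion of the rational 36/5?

[7; 5]

Run the Euclidean algorithm on 36 and 5; the successive quotients are the partial quotients a_0, a_1, ... (each step inverts the fractional part left over by the previous one):
  36 = 7*5 + 1, so a_0 = 7.
  5 = 5*1 + 0, so a_1 = 5.
The remainder reaches 0 after 2 divisions, so the expansion has 2 partial quotients, read off in order.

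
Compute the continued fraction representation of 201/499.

Run the Euclidean algorithm on 201 and 499; the successive quotients are the partial quotients a_0, a_1, ... (each step inverts the fractional part left over by the previous one):
  201 = 0*499 + 201, so a_0 = 0.
  499 = 2*201 + 97, so a_1 = 2.
  201 = 2*97 + 7, so a_2 = 2.
  97 = 13*7 + 6, so a_3 = 13.
  7 = 1*6 + 1, so a_4 = 1.
  6 = 6*1 + 0, so a_5 = 6.
The remainder reaches 0 after 6 divisions, so the expansion has 6 partial quotients, read off in order.

[0; 2, 2, 13, 1, 6]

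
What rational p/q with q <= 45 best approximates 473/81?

146/25

Expand x = 473/81 as a continued fraction with the Euclidean algorithm:
  473 = 5*81 + 68, so a_0 = 5.
  81 = 1*68 + 13, so a_1 = 1.
  68 = 5*13 + 3, so a_2 = 5.
  13 = 4*3 + 1, so a_3 = 4.
  3 = 3*1 + 0, so a_4 = 3.
so x = [5; 1, 5, 4, 3].
Convergents (p_i = a_i*p_{i-1} + p_{i-2}, q_i = a_i*q_{i-1} + q_{i-2} with p_{-2}=0, p_{-1}=1, q_{-2}=1, q_{-1}=0), until the denominator exceeds 45:
  i=0: a_0=5, p_0 = 5*1 + 0 = 5, q_0 = 5*0 + 1 = 1.
  i=1: a_1=1, p_1 = 1*5 + 1 = 6, q_1 = 1*1 + 0 = 1.
  i=2: a_2=5, p_2 = 5*6 + 5 = 35, q_2 = 5*1 + 1 = 6.
  i=3: a_3=4, p_3 = 4*35 + 6 = 146, q_3 = 4*6 + 1 = 25.
  i=4: a_4=3, p_4 = 3*146 + 35 = 473, q_4 = 3*25 + 6 = 81.
q_4 = 81 > 45, so the last convergent with denominator <= 45 is p_3/q_3 = 146/25.
The closest fraction with denominator <= 45 is either p_3/q_3 or the intermediate fraction (k*p_3 + p_2)/(k*q_3 + q_2) with the largest k >= 1 whose denominator stays <= 45; these approach x as k grows, and every other convergent or intermediate fraction in range is farther away.
Largest k: floor((45 - q_2)/q_3) = floor((45 - 6)/25) = 1.
That gives (1*146 + 35)/(1*25 + 6) = 181/31.
Compare the errors: |x - 146/25| = |473*25 - 146*81|/(81*25) = 1/2025, and |x - 181/31| = |473*31 - 181*81|/(81*31) = 2/2511.
Cross-multiplying, 1*2511 = 2511 < 4050 = 2*2025, so 1/2025 is smaller: the convergent 146/25 is closer to x than 181/31.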